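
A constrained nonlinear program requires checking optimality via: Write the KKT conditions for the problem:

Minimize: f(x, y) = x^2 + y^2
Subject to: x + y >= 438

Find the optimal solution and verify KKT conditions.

KKT conditions for min x^2 + y^2 s.t. x + y >= 438:
Stationarity: 2x = mu, 2y = mu
So x = y = mu/2.
Complementary slackness: mu*(x + y - 438) = 0
Primal feasibility: x + y >= 438; dual feasibility: mu >= 0
If mu = 0 then x = y = 0, but 0 + 0 < 438 is infeasible, so the constraint is active.
Constraint active: x + y = 2*(mu/2) = 438 => mu = 438
x = y = 219, f = 95922
Verify: stationarity 2*219 = 438 = mu; primal 219 + 219 = 438 >= 438; dual mu = 438 >= 0; complementary slackness 438*(438 - 438) = 0. All KKT conditions hold.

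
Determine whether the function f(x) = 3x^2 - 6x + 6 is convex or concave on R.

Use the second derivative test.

f(x) = 3x^2 - 6x + 6
f'(x) = 6x - 6
f''(x) = 6
Since f''(x) = 6 > 0 for all x, f is convex on R.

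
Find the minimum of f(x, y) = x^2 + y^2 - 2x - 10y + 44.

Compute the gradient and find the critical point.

f(x,y) = x^2 + y^2 - 2x - 10y + 44
df/dx = 2x + (-2) = 0  =>  x = 1
df/dy = 2y + (-10) = 0  =>  y = 5
f(1, 5) = 1*(1)^2 + 1*(5)^2 + -2*(1) + -10*(5) + 44 = 18
Hessian is diagonal with entries 2, 2 > 0, so this is a minimum.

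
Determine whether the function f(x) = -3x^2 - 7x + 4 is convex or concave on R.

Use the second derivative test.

f(x) = -3x^2 - 7x + 4
f'(x) = -6x - 7
f''(x) = -6
Since f''(x) = -6 < 0 for all x, f is concave on R.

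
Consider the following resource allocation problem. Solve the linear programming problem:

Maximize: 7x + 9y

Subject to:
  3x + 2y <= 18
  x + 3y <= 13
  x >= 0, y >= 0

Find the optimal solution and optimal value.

Feasible vertices: (0, 0), (0, 13/3), (4, 3), (6, 0)
Objective 7x + 9y at each:
  (0, 0): 0
  (0, 13/3): 39
  (4, 3): 55
  (6, 0): 42
Maximum is 55 at (4, 3).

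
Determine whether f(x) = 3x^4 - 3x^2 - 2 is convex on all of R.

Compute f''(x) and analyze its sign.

f(x) = 3x^4 - 3x^2 - 2
f'(x) = 12x^3 + -6x
f''(x) = 36x^2 + -6
f''(0) = -6 < 0, so not convex near x = 0
Therefore, f is not globally convex on R.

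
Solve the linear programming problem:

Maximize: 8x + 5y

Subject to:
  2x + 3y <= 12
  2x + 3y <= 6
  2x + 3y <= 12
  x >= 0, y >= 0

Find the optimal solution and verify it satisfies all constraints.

Feasible vertices: (0, 0), (0, 2), (3, 0)
Objective 8x + 5y at each vertex:
  (0, 0): 0
  (0, 2): 10
  (3, 0): 24
Maximum is 24 at (3, 0).
Verify constraints at (x, y) = (3, 0):
  2*3 + 3*0 = 6 <= 12
  2*3 + 3*0 = 6 <= 6 (active)
  2*3 + 3*0 = 6 <= 12
  x = 3 >= 0, y = 0 >= 0. All constraints satisfied.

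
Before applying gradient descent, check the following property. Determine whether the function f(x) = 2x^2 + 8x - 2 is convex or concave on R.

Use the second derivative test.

f(x) = 2x^2 + 8x - 2
f'(x) = 4x + 8
f''(x) = 4
Since f''(x) = 4 > 0 for all x, f is convex on R.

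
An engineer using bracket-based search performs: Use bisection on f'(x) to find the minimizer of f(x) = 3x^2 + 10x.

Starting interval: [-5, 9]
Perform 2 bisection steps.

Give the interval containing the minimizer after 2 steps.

Finding critical point of f(x) = 3x^2 + 10x using bisection on f'(x) = 6x + 10.
f'(x) = 0 when x = -5/3.
Starting interval: [-5, 9]
Step 1: mid = 2, f'(mid) = 22, new interval = [-5, 2]
Step 2: mid = -3/2, f'(mid) = 1, new interval = [-5, -3/2]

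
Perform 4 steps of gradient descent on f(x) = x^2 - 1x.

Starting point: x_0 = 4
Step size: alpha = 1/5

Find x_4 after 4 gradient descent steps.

f(x) = x^2 - 1x, f'(x) = 2x + (-1)
Step 1: f'(4) = 7, x_1 = 4 - 1/5 * 7 = 13/5
Step 2: f'(13/5) = 21/5, x_2 = 13/5 - 1/5 * 21/5 = 44/25
Step 3: f'(44/25) = 63/25, x_3 = 44/25 - 1/5 * 63/25 = 157/125
Step 4: f'(157/125) = 189/125, x_4 = 157/125 - 1/5 * 189/125 = 596/625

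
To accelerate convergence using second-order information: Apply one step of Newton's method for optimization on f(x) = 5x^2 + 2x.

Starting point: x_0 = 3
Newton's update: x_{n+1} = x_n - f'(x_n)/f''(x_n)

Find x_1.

f(x) = 5x^2 + 2x
f'(x) = 10x + (2), f''(x) = 10
Newton step: x_1 = x_0 - f'(x_0)/f''(x_0)
f'(3) = 32
x_1 = 3 - 32/10 = -1/5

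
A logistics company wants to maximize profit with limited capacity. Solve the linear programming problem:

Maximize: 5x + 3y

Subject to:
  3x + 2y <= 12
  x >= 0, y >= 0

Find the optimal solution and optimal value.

The feasible region has vertices at [(0, 0), (4, 0), (0, 6)].
Checking objective 5x + 3y at each vertex:
  (0, 0): 5*0 + 3*0 = 0
  (4, 0): 5*4 + 3*0 = 20
  (0, 6): 5*0 + 3*6 = 18
Maximum is 20 at (4, 0).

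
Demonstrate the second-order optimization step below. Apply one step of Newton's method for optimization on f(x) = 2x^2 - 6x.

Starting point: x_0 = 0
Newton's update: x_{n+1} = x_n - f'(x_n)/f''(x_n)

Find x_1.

f(x) = 2x^2 - 6x
f'(x) = 4x + (-6), f''(x) = 4
Newton step: x_1 = x_0 - f'(x_0)/f''(x_0)
f'(0) = -6
x_1 = 0 - -6/4 = 3/2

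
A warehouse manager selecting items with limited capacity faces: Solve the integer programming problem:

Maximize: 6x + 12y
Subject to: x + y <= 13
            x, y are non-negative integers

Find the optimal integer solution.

Objective: 6x + 12y, constraint: x + y <= 13
Coefficient of y is 12 > coefficient of x is 6, so allocate the entire budget to y.
Optimal: x = 0, y = 13, value = 156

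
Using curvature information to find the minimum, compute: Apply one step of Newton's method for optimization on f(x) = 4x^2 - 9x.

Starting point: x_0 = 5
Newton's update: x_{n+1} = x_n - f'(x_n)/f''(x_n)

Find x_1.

f(x) = 4x^2 - 9x
f'(x) = 8x + (-9), f''(x) = 8
Newton step: x_1 = x_0 - f'(x_0)/f''(x_0)
f'(5) = 31
x_1 = 5 - 31/8 = 9/8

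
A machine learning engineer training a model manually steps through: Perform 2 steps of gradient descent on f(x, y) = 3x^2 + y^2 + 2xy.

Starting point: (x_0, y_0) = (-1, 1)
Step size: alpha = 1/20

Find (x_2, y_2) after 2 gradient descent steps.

f(x,y) = 3x^2 + y^2 + 2xy
grad_x = 6x + 2y, grad_y = 2y + 2x
Step 1: grad = (-4, 0), (-4/5, 1)
Step 2: grad = (-14/5, 2/5), (-33/50, 49/50)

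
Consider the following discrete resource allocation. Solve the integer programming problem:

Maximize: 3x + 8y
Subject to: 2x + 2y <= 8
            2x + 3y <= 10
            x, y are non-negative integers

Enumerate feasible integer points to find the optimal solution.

Constraint 1: 2x + 2y <= 8
Constraint 2: 2x + 3y <= 10
Feasible x range (need y >= 0): 0 <= x <= min(8/2, 10/2) => x in {0, ..., 4}.
Enumerate feasible integer points row by row (the coefficient of y is 8 > 0, so for each x the largest feasible y gives the best value):
  x = 0: y <= min((8 - 2*0)/2, (10 - 2*0)/3) => y in {0, ..., 3}; best 3*0 + 8*3 = 24
  x = 1: y <= min((8 - 2*1)/2, (10 - 2*1)/3) => y in {0, ..., 2}; best 3*1 + 8*2 = 19
  x = 2: y <= min((8 - 2*2)/2, (10 - 2*2)/3) => y in {0, ..., 2}; best 3*2 + 8*2 = 22
  x = 3: y <= min((8 - 2*3)/2, (10 - 2*3)/3) => y in {0, ..., 1}; best 3*3 + 8*1 = 17
  x = 4: y <= min((8 - 2*4)/2, (10 - 2*4)/3) => y in {0}; best 3*4 + 8*0 = 12
The maximum 3x + 8y = 24 is achieved at x = 0, y = 3.
Check: 2*0 + 2*3 = 6 <= 8 and 2*0 + 3*3 = 9 <= 10.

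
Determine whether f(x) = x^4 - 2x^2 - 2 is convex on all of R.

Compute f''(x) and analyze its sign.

f(x) = x^4 - 2x^2 - 2
f'(x) = 4x^3 + -4x
f''(x) = 12x^2 + -4
f''(0) = -4 < 0, so not convex near x = 0
Therefore, f is not globally convex on R.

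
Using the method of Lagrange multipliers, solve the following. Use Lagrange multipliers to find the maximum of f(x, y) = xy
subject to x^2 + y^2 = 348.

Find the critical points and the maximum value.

Lagrange conditions: y = 2*lambda*x and x = 2*lambda*y
If x = 0 then y = 0, violating the constraint, so x, y != 0.
Dividing: y/x = x/y => x^2 = y^2 => y = x or y = -x
Constraint: 2x^2 = 348 => x^2 = 174 => x = +/-sqrt(174)
Critical points: (sqrt(174), sqrt(174)), (-sqrt(174), -sqrt(174)), (sqrt(174), -sqrt(174)), (-sqrt(174), sqrt(174))
  y = x:  xy = x^2 = 174  at (sqrt(174), sqrt(174)) and (-sqrt(174), -sqrt(174))
  y = -x: xy = -x^2 = -174 at (sqrt(174), -sqrt(174)) and (-sqrt(174), sqrt(174))
Maximum xy = 174 at (sqrt(174), sqrt(174)) and (-sqrt(174), -sqrt(174))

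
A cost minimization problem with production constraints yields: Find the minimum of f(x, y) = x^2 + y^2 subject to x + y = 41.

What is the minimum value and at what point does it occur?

Substitute y = 41 - x into f(x,y) = x^2 + y^2:
g(x) = x^2 + (41 - x)^2 = 2x^2 - 82x + 1681
g'(x) = 4x - 82 = 0  =>  x = 41/2
y = 41 - 41/2 = 41/2
Minimum value = (41/2)^2 + (41/2)^2 = 1681/2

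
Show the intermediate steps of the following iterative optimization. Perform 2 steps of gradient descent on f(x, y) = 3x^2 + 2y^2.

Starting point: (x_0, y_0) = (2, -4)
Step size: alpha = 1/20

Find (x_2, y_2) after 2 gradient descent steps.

f(x,y) = 3x^2 + 2y^2
grad_x = 6x + 0y, grad_y = 4y + 0x
Step 1: grad = (12, -16), (7/5, -16/5)
Step 2: grad = (42/5, -64/5), (49/50, -64/25)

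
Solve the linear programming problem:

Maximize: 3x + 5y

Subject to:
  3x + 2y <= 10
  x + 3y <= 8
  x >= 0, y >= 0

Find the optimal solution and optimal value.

Feasible vertices: (0, 0), (0, 8/3), (2, 2), (10/3, 0)
Objective 3x + 5y at each:
  (0, 0): 0
  (0, 8/3): 40/3
  (2, 2): 16
  (10/3, 0): 10
Maximum is 16 at (2, 2).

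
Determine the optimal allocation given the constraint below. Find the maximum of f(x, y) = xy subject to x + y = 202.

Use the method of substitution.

Substitute y = 202 - x into f(x,y) = xy:
g(x) = x(202 - x) = 202x - x^2
g'(x) = 202 - 2x = 0  =>  x = 101
y = 202 - 101 = 101
Maximum value = 101 * 101 = 10201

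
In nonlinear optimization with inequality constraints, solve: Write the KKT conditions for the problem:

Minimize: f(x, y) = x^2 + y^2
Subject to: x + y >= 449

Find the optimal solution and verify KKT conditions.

KKT conditions for min x^2 + y^2 s.t. x + y >= 449:
Stationarity: 2x = mu, 2y = mu
So x = y = mu/2.
Complementary slackness: mu*(x + y - 449) = 0
Primal feasibility: x + y >= 449; dual feasibility: mu >= 0
If mu = 0 then x = y = 0, but 0 + 0 < 449 is infeasible, so the constraint is active.
Constraint active: x + y = 2*(mu/2) = 449 => mu = 449
x = y = 449/2, f = 201601/2
Verify: stationarity 2*(449/2) = 449 = mu; primal 449/2 + 449/2 = 449 >= 449; dual mu = 449 >= 0; complementary slackness 449*(449 - 449) = 0. All KKT conditions hold.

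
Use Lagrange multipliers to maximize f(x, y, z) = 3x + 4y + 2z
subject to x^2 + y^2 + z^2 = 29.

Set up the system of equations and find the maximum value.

Lagrange conditions: 3 = 2*lambda*x, 4 = 2*lambda*y, 2 = 2*lambda*z
So x:3 = y:4 = z:2, i.e. x = 3t, y = 4t, z = 2t
Constraint: t^2*(3^2 + 4^2 + 2^2) = 29
  t^2 * 29 = 29  =>  t = sqrt(1)
Maximum = 3*3t + 4*4t + 2*2t = 29*sqrt(1) = 29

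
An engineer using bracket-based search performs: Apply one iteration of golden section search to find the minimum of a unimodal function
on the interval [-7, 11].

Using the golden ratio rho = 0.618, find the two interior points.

Golden section search on [-7, 11].
Golden ratio rho = 0.618 (approx).
Interior points:
  x_1 = -7 + (1-0.618)*18 = -0.1240
  x_2 = -7 + 0.618*18 = 4.1240
Compare f(x_1) and f(x_2) to determine which subinterval to keep.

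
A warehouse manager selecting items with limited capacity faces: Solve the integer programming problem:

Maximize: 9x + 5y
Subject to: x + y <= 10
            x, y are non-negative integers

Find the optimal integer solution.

Objective: 9x + 5y, constraint: x + y <= 10
Coefficient of x is 9 >= coefficient of y is 5, so allocate the entire budget to x.
Optimal: x = 10, y = 0, value = 90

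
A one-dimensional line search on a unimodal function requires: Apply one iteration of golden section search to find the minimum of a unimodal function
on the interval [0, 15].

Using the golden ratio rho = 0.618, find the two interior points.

Golden section search on [0, 15].
Golden ratio rho = 0.618 (approx).
Interior points:
  x_1 = 0 + (1-0.618)*15 = 5.7300
  x_2 = 0 + 0.618*15 = 9.2700
Compare f(x_1) and f(x_2) to determine which subinterval to keep.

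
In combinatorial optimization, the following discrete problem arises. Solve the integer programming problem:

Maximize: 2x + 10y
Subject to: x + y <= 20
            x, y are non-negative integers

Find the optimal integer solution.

Objective: 2x + 10y, constraint: x + y <= 20
Coefficient of y is 10 > coefficient of x is 2, so allocate the entire budget to y.
Optimal: x = 0, y = 20, value = 200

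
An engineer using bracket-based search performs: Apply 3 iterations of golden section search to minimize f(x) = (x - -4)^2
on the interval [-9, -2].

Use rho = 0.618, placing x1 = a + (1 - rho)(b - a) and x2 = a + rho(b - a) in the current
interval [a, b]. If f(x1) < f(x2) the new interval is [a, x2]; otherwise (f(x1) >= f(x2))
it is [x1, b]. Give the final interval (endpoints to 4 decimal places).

Golden section search for min of f(x) = (x - -4)^2 on [-9, -2].
Each step: x1 = a + (1 - rho)(b - a), x2 = a + rho(b - a); if f(x1) < f(x2) keep [a, x2], otherwise keep [x1, b].
Step 1: [-9.0000, -2.0000], x1=-6.3260 (f=5.4103), x2=-4.6740 (f=0.4543); f(x1) > f(x2) => keep [-6.3260, -2.0000]
Step 2: [-6.3260, -2.0000], x1=-4.6735 (f=0.4536), x2=-3.6525 (f=0.1207); f(x1) > f(x2) => keep [-4.6735, -2.0000]
Step 3: [-4.6735, -2.0000], x1=-3.6522 (f=0.1210), x2=-3.0213 (f=0.9579); f(x1) < f(x2) => keep [-4.6735, -3.0213]
Final interval: [-4.6735, -3.0213]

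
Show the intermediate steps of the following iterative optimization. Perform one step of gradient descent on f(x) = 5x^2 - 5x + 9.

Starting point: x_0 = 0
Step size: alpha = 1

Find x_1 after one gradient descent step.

f(x) = 5x^2 - 5x + 9
f'(x) = 10x - 5
f'(0) = 10*0 + (-5) = -5
x_1 = x_0 - alpha * f'(x_0) = 0 - 1 * -5 = 5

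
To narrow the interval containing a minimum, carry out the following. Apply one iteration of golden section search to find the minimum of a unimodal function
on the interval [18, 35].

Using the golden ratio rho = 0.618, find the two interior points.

Golden section search on [18, 35].
Golden ratio rho = 0.618 (approx).
Interior points:
  x_1 = 18 + (1-0.618)*17 = 24.4940
  x_2 = 18 + 0.618*17 = 28.5060
Compare f(x_1) and f(x_2) to determine which subinterval to keep.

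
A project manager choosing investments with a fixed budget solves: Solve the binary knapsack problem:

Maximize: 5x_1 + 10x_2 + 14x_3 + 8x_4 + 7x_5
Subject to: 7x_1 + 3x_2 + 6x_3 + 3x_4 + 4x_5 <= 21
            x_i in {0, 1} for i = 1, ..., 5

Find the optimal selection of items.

Items: item 1 (v=5, w=7), item 2 (v=10, w=3), item 3 (v=14, w=6), item 4 (v=8, w=3), item 5 (v=7, w=4)
Capacity: 21
Checking all 32 subsets (w = total weight, v = total value):
  {}: w = 0, v = 0
  {1}: w = 7, v = 5
  {2}: w = 3, v = 10
  {3}: w = 6, v = 14
  {4}: w = 3, v = 8
  {5}: w = 4, v = 7
  {1, 2}: w = 10, v = 15
  {1, 3}: w = 13, v = 19
  {1, 4}: w = 10, v = 13
  {1, 5}: w = 11, v = 12
  {2, 3}: w = 9, v = 24
  {2, 4}: w = 6, v = 18
  {2, 5}: w = 7, v = 17
  {3, 4}: w = 9, v = 22
  {3, 5}: w = 10, v = 21
  {4, 5}: w = 7, v = 15
  {1, 2, 3}: w = 16, v = 29
  {1, 2, 4}: w = 13, v = 23
  {1, 2, 5}: w = 14, v = 22
  {1, 3, 4}: w = 16, v = 27
  {1, 3, 5}: w = 17, v = 26
  {1, 4, 5}: w = 14, v = 20
  {2, 3, 4}: w = 12, v = 32
  {2, 3, 5}: w = 13, v = 31
  {2, 4, 5}: w = 10, v = 25
  {3, 4, 5}: w = 13, v = 29
  {1, 2, 3, 4}: w = 19, v = 37
  {1, 2, 3, 5}: w = 20, v = 36
  {1, 2, 4, 5}: w = 17, v = 30
  {1, 3, 4, 5}: w = 20, v = 34
  {2, 3, 4, 5}: w = 16, v = 39
  {1, 2, 3, 4, 5}: w = 23 > 21, infeasible
Best feasible subset: items [2, 3, 4, 5]
Total weight: 16 <= 21, total value: 39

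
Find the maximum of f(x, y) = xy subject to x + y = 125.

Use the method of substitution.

Substitute y = 125 - x into f(x,y) = xy:
g(x) = x(125 - x) = 125x - x^2
g'(x) = 125 - 2x = 0  =>  x = 125/2
y = 125 - 125/2 = 125/2
Maximum value = (125/2) * (125/2) = 15625/4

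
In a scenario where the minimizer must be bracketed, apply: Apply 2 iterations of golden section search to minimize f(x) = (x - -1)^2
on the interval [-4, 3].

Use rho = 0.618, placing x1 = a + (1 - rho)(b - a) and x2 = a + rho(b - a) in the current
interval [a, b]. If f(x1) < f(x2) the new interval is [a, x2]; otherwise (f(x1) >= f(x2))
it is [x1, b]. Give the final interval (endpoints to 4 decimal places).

Golden section search for min of f(x) = (x - -1)^2 on [-4, 3].
Each step: x1 = a + (1 - rho)(b - a), x2 = a + rho(b - a); if f(x1) < f(x2) keep [a, x2], otherwise keep [x1, b].
Step 1: [-4.0000, 3.0000], x1=-1.3260 (f=0.1063), x2=0.3260 (f=1.7583); f(x1) < f(x2) => keep [-4.0000, 0.3260]
Step 2: [-4.0000, 0.3260], x1=-2.3475 (f=1.8157), x2=-1.3265 (f=0.1066); f(x1) > f(x2) => keep [-2.3475, 0.3260]
Final interval: [-2.3475, 0.3260]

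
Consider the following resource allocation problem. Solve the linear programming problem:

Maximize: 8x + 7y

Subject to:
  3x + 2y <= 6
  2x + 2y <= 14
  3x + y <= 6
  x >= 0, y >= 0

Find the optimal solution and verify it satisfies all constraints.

Feasible vertices: (0, 0), (0, 3), (2, 0)
Objective 8x + 7y at each vertex:
  (0, 0): 0
  (0, 3): 21
  (2, 0): 16
Maximum is 21 at (0, 3).
Verify constraints at (x, y) = (0, 3):
  3*0 + 2*3 = 6 <= 6 (active)
  2*0 + 2*3 = 6 <= 14
  3*0 + 1*3 = 3 <= 6
  x = 0 >= 0, y = 3 >= 0. All constraints satisfied.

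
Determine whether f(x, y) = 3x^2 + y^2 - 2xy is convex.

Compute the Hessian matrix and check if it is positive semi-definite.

f(x,y) = 3x^2 + y^2 - 2xy
Hessian H = [[6, -2], [-2, 2]]
trace(H) = 8, det(H) = 8
Eigenvalues: (8 +/- sqrt(32)) / 2 = 6.828, 1.172
Since both eigenvalues > 0, f is convex.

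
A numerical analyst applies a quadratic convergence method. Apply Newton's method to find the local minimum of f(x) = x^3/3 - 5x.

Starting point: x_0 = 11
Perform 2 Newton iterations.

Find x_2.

f(x) = x^3/3 - 5x
f'(x) = x^2 - 5, f''(x) = 2x
Newton update: x_{n+1} = x_n - (x_n^2 - 5)/(2*x_n)
Step 1: x_0 = 11, f'=116, f''=22, x_1 = 63/11
Step 2: x_1 = 63/11, f'=3364/121, f''=126/11, x_2 = 2287/693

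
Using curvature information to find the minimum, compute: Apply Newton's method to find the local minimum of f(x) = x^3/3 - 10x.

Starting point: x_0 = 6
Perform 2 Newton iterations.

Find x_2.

f(x) = x^3/3 - 10x
f'(x) = x^2 - 10, f''(x) = 2x
Newton update: x_{n+1} = x_n - (x_n^2 - 10)/(2*x_n)
Step 1: x_0 = 6, f'=26, f''=12, x_1 = 23/6
Step 2: x_1 = 23/6, f'=169/36, f''=23/3, x_2 = 889/276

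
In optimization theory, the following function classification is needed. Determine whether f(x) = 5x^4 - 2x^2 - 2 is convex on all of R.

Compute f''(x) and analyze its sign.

f(x) = 5x^4 - 2x^2 - 2
f'(x) = 20x^3 + -4x
f''(x) = 60x^2 + -4
f''(0) = -4 < 0, so not convex near x = 0
Therefore, f is not globally convex on R.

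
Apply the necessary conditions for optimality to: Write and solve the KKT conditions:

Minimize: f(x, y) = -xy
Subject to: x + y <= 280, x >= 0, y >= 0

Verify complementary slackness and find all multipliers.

Problem: min -xy s.t. x + y <= 280 (multiplier lambda), x >= 0 (mu_x), y >= 0 (mu_y)
KKT stationarity: -y + lambda - mu_x = 0, -x + lambda - mu_y = 0, with lambda, mu_x, mu_y >= 0
Complementary slackness: lambda*(x + y - 280) = 0, mu_x*x = 0, mu_y*y = 0
If lambda = 0: y = -mu_x <= 0 and x = -mu_y <= 0 force x = y = 0 with f = 0; but x = y = 140 is feasible with f = -19600 < 0, so this is not the minimum. Hence lambda > 0 and x + y = 280.
Try x > 0, y > 0 (so mu_x = mu_y = 0): y = lambda, x = lambda => x = y = lambda
x + y = 280 => 2*lambda = 280 => lambda = 140
x* = y* = 140 > 0, consistent with mu_x = mu_y = 0.
(Any feasible point with x = 0 or y = 0 has f = 0 > -19600, so the minimum is not on those boundaries.)
min(-xy) = -19600 (i.e. max xy = 19600)
Multipliers: lambda = 140, mu_x = 0, mu_y = 0
Complementary slackness: lambda*(x + y - 280) = 140*(140 + 140 - 280) = 0, mu_x*x = 0*140 = 0, mu_y*y = 0*140 = 0. Satisfied.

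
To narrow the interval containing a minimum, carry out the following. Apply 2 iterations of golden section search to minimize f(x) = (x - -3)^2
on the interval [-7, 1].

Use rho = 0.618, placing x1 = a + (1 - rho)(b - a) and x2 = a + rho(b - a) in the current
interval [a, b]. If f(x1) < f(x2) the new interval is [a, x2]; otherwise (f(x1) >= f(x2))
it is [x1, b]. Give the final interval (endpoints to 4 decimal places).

Golden section search for min of f(x) = (x - -3)^2 on [-7, 1].
Each step: x1 = a + (1 - rho)(b - a), x2 = a + rho(b - a); if f(x1) < f(x2) keep [a, x2], otherwise keep [x1, b].
Step 1: [-7.0000, 1.0000], x1=-3.9440 (f=0.8911), x2=-2.0560 (f=0.8911); f(x1) = f(x2) (tie, not '<') => keep [-3.9440, 1.0000]
Step 2: [-3.9440, 1.0000], x1=-2.0554 (f=0.8923), x2=-0.8886 (f=4.4580); f(x1) < f(x2) => keep [-3.9440, -0.8886]
Final interval: [-3.9440, -0.8886]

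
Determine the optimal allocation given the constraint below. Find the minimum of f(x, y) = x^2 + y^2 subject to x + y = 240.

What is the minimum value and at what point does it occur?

Substitute y = 240 - x into f(x,y) = x^2 + y^2:
g(x) = x^2 + (240 - x)^2 = 2x^2 - 480x + 57600
g'(x) = 4x - 480 = 0  =>  x = 120
y = 240 - 120 = 120
Minimum value = 120^2 + 120^2 = 28800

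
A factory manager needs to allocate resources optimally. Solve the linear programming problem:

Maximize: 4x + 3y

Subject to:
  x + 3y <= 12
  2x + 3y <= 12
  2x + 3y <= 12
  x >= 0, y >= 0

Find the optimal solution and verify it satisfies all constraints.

Feasible vertices: (0, 0), (0, 4), (6, 0)
Objective 4x + 3y at each vertex:
  (0, 0): 0
  (0, 4): 12
  (6, 0): 24
Maximum is 24 at (6, 0).
Verify constraints at (x, y) = (6, 0):
  1*6 + 3*0 = 6 <= 12
  2*6 + 3*0 = 12 <= 12 (active)
  2*6 + 3*0 = 12 <= 12 (active)
  x = 6 >= 0, y = 0 >= 0. All constraints satisfied.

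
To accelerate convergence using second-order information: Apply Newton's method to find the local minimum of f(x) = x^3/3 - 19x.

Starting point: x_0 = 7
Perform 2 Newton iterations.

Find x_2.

f(x) = x^3/3 - 19x
f'(x) = x^2 - 19, f''(x) = 2x
Newton update: x_{n+1} = x_n - (x_n^2 - 19)/(2*x_n)
Step 1: x_0 = 7, f'=30, f''=14, x_1 = 34/7
Step 2: x_1 = 34/7, f'=225/49, f''=68/7, x_2 = 2087/476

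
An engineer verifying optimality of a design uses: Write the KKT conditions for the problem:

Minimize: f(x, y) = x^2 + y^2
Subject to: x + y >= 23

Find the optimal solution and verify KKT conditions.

KKT conditions for min x^2 + y^2 s.t. x + y >= 23:
Stationarity: 2x = mu, 2y = mu
So x = y = mu/2.
Complementary slackness: mu*(x + y - 23) = 0
Primal feasibility: x + y >= 23; dual feasibility: mu >= 0
If mu = 0 then x = y = 0, but 0 + 0 < 23 is infeasible, so the constraint is active.
Constraint active: x + y = 2*(mu/2) = 23 => mu = 23
x = y = 23/2, f = 529/2
Verify: stationarity 2*(23/2) = 23 = mu; primal 23/2 + 23/2 = 23 >= 23; dual mu = 23 >= 0; complementary slackness 23*(23 - 23) = 0. All KKT conditions hold.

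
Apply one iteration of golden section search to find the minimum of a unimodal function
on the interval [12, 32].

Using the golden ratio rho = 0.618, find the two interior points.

Golden section search on [12, 32].
Golden ratio rho = 0.618 (approx).
Interior points:
  x_1 = 12 + (1-0.618)*20 = 19.6400
  x_2 = 12 + 0.618*20 = 24.3600
Compare f(x_1) and f(x_2) to determine which subinterval to keep.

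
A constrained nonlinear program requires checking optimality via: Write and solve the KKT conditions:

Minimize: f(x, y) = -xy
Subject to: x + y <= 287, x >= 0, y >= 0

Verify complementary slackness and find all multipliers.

Problem: min -xy s.t. x + y <= 287 (multiplier lambda), x >= 0 (mu_x), y >= 0 (mu_y)
KKT stationarity: -y + lambda - mu_x = 0, -x + lambda - mu_y = 0, with lambda, mu_x, mu_y >= 0
Complementary slackness: lambda*(x + y - 287) = 0, mu_x*x = 0, mu_y*y = 0
If lambda = 0: y = -mu_x <= 0 and x = -mu_y <= 0 force x = y = 0 with f = 0; but x = y = 287/2 is feasible with f = -82369/4 < 0, so this is not the minimum. Hence lambda > 0 and x + y = 287.
Try x > 0, y > 0 (so mu_x = mu_y = 0): y = lambda, x = lambda => x = y = lambda
x + y = 287 => 2*lambda = 287 => lambda = 287/2
x* = y* = 287/2 > 0, consistent with mu_x = mu_y = 0.
(Any feasible point with x = 0 or y = 0 has f = 0 > -82369/4, so the minimum is not on those boundaries.)
min(-xy) = -82369/4 (i.e. max xy = 82369/4)
Multipliers: lambda = 287/2, mu_x = 0, mu_y = 0
Complementary slackness: lambda*(x + y - 287) = 287/2*(287/2 + 287/2 - 287) = 0, mu_x*x = 0*287/2 = 0, mu_y*y = 0*287/2 = 0. Satisfied.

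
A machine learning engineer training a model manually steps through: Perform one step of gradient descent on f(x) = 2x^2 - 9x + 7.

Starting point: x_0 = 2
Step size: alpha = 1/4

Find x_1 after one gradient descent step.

f(x) = 2x^2 - 9x + 7
f'(x) = 4x - 9
f'(2) = 4*2 + (-9) = -1
x_1 = x_0 - alpha * f'(x_0) = 2 - 1/4 * -1 = 9/4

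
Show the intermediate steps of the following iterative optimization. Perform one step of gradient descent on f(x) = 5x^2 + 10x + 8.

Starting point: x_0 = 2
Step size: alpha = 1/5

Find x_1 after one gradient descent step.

f(x) = 5x^2 + 10x + 8
f'(x) = 10x + 10
f'(2) = 10*2 + (10) = 30
x_1 = x_0 - alpha * f'(x_0) = 2 - 1/5 * 30 = -4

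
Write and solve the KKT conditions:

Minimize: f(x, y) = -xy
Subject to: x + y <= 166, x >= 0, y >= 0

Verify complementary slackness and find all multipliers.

Problem: min -xy s.t. x + y <= 166 (multiplier lambda), x >= 0 (mu_x), y >= 0 (mu_y)
KKT stationarity: -y + lambda - mu_x = 0, -x + lambda - mu_y = 0, with lambda, mu_x, mu_y >= 0
Complementary slackness: lambda*(x + y - 166) = 0, mu_x*x = 0, mu_y*y = 0
If lambda = 0: y = -mu_x <= 0 and x = -mu_y <= 0 force x = y = 0 with f = 0; but x = y = 83 is feasible with f = -6889 < 0, so this is not the minimum. Hence lambda > 0 and x + y = 166.
Try x > 0, y > 0 (so mu_x = mu_y = 0): y = lambda, x = lambda => x = y = lambda
x + y = 166 => 2*lambda = 166 => lambda = 83
x* = y* = 83 > 0, consistent with mu_x = mu_y = 0.
(Any feasible point with x = 0 or y = 0 has f = 0 > -6889, so the minimum is not on those boundaries.)
min(-xy) = -6889 (i.e. max xy = 6889)
Multipliers: lambda = 83, mu_x = 0, mu_y = 0
Complementary slackness: lambda*(x + y - 166) = 83*(83 + 83 - 166) = 0, mu_x*x = 0*83 = 0, mu_y*y = 0*83 = 0. Satisfied.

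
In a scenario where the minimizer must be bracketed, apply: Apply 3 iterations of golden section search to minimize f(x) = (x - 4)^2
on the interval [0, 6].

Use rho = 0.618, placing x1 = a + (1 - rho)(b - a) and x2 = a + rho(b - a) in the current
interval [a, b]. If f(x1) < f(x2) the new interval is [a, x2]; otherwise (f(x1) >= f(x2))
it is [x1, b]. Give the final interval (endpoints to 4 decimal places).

Golden section search for min of f(x) = (x - 4)^2 on [0, 6].
Each step: x1 = a + (1 - rho)(b - a), x2 = a + rho(b - a); if f(x1) < f(x2) keep [a, x2], otherwise keep [x1, b].
Step 1: [0.0000, 6.0000], x1=2.2920 (f=2.9173), x2=3.7080 (f=0.0853); f(x1) > f(x2) => keep [2.2920, 6.0000]
Step 2: [2.2920, 6.0000], x1=3.7085 (f=0.0850), x2=4.5835 (f=0.3405); f(x1) < f(x2) => keep [2.2920, 4.5835]
Step 3: [2.2920, 4.5835], x1=3.1674 (f=0.6933), x2=3.7082 (f=0.0852); f(x1) > f(x2) => keep [3.1674, 4.5835]
Final interval: [3.1674, 4.5835]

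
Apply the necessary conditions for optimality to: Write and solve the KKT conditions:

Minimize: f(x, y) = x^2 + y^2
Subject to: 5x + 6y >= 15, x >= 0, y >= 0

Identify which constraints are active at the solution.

KKT conditions for min x^2 + y^2 s.t. 5x + 6y >= 15, x >= 0, y >= 0:
Stationarity: 2x = mu*5 + mu_x, 2y = mu*6 + mu_y, with mu, mu_x, mu_y >= 0
Complementary slackness: mu*(5x + 6y - 15) = 0, mu_x*x = 0, mu_y*y = 0
(0, 0) is infeasible (5*0 + 6*0 < 15), so if mu = 0 stationarity would force x = mu_x/2 >= 0, y = mu_y/2 >= 0 with mu_x*x = mu_y*y = 0, i.e. x = y = 0: contradiction. Hence mu > 0 and 5x + 6y = 15 is active.
Try x > 0, y > 0 (so mu_x = mu_y = 0): x = 5*mu/2, y = 6*mu/2
Substitute: 5*(5*mu/2) + 6*(6*mu/2) = 15
  mu*61/2 = 15 => mu = 30/61
x* = 75/61 > 0, y* = 90/61 > 0, consistent with mu_x = mu_y = 0.
f is convex and the constraints are linear, so this KKT point is the global minimum.
f* = 225/61
Active constraints: 5x + 6y >= 15 (holds with equality, mu = 30/61 > 0); x >= 0 and y >= 0 are inactive (mu_x = mu_y = 0).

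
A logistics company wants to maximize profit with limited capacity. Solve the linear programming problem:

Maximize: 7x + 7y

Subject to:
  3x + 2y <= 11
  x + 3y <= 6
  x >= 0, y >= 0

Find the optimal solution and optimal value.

Feasible vertices: (0, 0), (0, 2), (3, 1), (11/3, 0)
Objective 7x + 7y at each:
  (0, 0): 0
  (0, 2): 14
  (3, 1): 28
  (11/3, 0): 77/3
Maximum is 28 at (3, 1).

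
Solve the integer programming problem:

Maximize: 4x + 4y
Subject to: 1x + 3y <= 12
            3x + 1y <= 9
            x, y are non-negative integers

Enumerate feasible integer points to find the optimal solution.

Constraint 1: 1x + 3y <= 12
Constraint 2: 3x + 1y <= 9
Feasible x range (need y >= 0): 0 <= x <= min(12/1, 9/3) => x in {0, ..., 3}.
Enumerate feasible integer points row by row (the coefficient of y is 4 > 0, so for each x the largest feasible y gives the best value):
  x = 0: y <= min((12 - 1*0)/3, (9 - 3*0)/1) => y in {0, ..., 4}; best 4*0 + 4*4 = 16
  x = 1: y <= min((12 - 1*1)/3, (9 - 3*1)/1) => y in {0, ..., 3}; best 4*1 + 4*3 = 16
  x = 2: y <= min((12 - 1*2)/3, (9 - 3*2)/1) => y in {0, ..., 3}; best 4*2 + 4*3 = 20
  x = 3: y <= min((12 - 1*3)/3, (9 - 3*3)/1) => y in {0}; best 4*3 + 4*0 = 12
The maximum 4x + 4y = 20 is achieved at x = 2, y = 3.
Check: 1*2 + 3*3 = 11 <= 12 and 3*2 + 1*3 = 9 <= 9.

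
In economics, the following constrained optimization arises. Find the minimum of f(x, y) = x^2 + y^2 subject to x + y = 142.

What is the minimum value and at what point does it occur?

Substitute y = 142 - x into f(x,y) = x^2 + y^2:
g(x) = x^2 + (142 - x)^2 = 2x^2 - 284x + 20164
g'(x) = 4x - 284 = 0  =>  x = 71
y = 142 - 71 = 71
Minimum value = 71^2 + 71^2 = 10082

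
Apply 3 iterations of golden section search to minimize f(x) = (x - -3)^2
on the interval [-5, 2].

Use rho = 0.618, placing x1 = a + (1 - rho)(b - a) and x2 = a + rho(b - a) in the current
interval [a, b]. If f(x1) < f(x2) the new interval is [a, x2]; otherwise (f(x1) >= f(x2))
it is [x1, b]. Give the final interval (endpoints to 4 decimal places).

Golden section search for min of f(x) = (x - -3)^2 on [-5, 2].
Each step: x1 = a + (1 - rho)(b - a), x2 = a + rho(b - a); if f(x1) < f(x2) keep [a, x2], otherwise keep [x1, b].
Step 1: [-5.0000, 2.0000], x1=-2.3260 (f=0.4543), x2=-0.6740 (f=5.4103); f(x1) < f(x2) => keep [-5.0000, -0.6740]
Step 2: [-5.0000, -0.6740], x1=-3.3475 (f=0.1207), x2=-2.3265 (f=0.4536); f(x1) < f(x2) => keep [-5.0000, -2.3265]
Step 3: [-5.0000, -2.3265], x1=-3.9787 (f=0.9579), x2=-3.3478 (f=0.1210); f(x1) > f(x2) => keep [-3.9787, -2.3265]
Final interval: [-3.9787, -2.3265]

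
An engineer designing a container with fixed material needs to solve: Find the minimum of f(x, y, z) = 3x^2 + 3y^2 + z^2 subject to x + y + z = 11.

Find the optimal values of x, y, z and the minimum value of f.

Using Lagrange multipliers on f = 3x^2 + 3y^2 + z^2 with constraint x + y + z = 11:
Conditions: 2*3*x = lambda, 2*3*y = lambda, 2*1*z = lambda
So x = lambda/6, y = lambda/6, z = lambda/2
Substituting into constraint: lambda * (5/6) = 11
lambda = 66/5
x = 11/5, y = 11/5, z = 33/5
Minimum value = 363/5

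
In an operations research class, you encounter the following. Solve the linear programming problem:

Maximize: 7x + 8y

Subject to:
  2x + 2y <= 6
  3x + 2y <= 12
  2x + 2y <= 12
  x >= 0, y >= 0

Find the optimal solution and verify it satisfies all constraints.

Feasible vertices: (0, 0), (0, 3), (3, 0)
Objective 7x + 8y at each vertex:
  (0, 0): 0
  (0, 3): 24
  (3, 0): 21
Maximum is 24 at (0, 3).
Verify constraints at (x, y) = (0, 3):
  2*0 + 2*3 = 6 <= 6 (active)
  3*0 + 2*3 = 6 <= 12
  2*0 + 2*3 = 6 <= 12
  x = 0 >= 0, y = 3 >= 0. All constraints satisfied.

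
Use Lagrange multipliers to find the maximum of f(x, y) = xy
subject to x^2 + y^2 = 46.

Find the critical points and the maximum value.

Lagrange conditions: y = 2*lambda*x and x = 2*lambda*y
If x = 0 then y = 0, violating the constraint, so x, y != 0.
Dividing: y/x = x/y => x^2 = y^2 => y = x or y = -x
Constraint: 2x^2 = 46 => x^2 = 23 => x = +/-sqrt(23)
Critical points: (sqrt(23), sqrt(23)), (-sqrt(23), -sqrt(23)), (sqrt(23), -sqrt(23)), (-sqrt(23), sqrt(23))
  y = x:  xy = x^2 = 23  at (sqrt(23), sqrt(23)) and (-sqrt(23), -sqrt(23))
  y = -x: xy = -x^2 = -23 at (sqrt(23), -sqrt(23)) and (-sqrt(23), sqrt(23))
Maximum xy = 23 at (sqrt(23), sqrt(23)) and (-sqrt(23), -sqrt(23))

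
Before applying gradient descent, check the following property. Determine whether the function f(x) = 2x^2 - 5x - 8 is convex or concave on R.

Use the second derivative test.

f(x) = 2x^2 - 5x - 8
f'(x) = 4x - 5
f''(x) = 4
Since f''(x) = 4 > 0 for all x, f is convex on R.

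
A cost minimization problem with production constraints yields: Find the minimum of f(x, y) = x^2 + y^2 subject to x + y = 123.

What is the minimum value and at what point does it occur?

Substitute y = 123 - x into f(x,y) = x^2 + y^2:
g(x) = x^2 + (123 - x)^2 = 2x^2 - 246x + 15129
g'(x) = 4x - 246 = 0  =>  x = 123/2
y = 123 - 123/2 = 123/2
Minimum value = (123/2)^2 + (123/2)^2 = 15129/2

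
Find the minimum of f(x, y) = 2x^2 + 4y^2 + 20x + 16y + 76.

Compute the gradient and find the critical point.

f(x,y) = 2x^2 + 4y^2 + 20x + 16y + 76
df/dx = 4x + (20) = 0  =>  x = -5
df/dy = 8y + (16) = 0  =>  y = -2
f(-5, -2) = 2*(-5)^2 + 4*(-2)^2 + 20*(-5) + 16*(-2) + 76 = 10
Hessian is diagonal with entries 4, 8 > 0, so this is a minimum.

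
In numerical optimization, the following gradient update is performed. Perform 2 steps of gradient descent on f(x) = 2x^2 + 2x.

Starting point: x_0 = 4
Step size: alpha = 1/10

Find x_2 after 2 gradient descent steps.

f(x) = 2x^2 + 2x, f'(x) = 4x + (2)
Step 1: f'(4) = 18, x_1 = 4 - 1/10 * 18 = 11/5
Step 2: f'(11/5) = 54/5, x_2 = 11/5 - 1/10 * 54/5 = 28/25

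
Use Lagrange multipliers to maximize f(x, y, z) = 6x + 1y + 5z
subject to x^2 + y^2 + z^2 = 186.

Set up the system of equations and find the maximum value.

Lagrange conditions: 6 = 2*lambda*x, 1 = 2*lambda*y, 5 = 2*lambda*z
So x:6 = y:1 = z:5, i.e. x = 6t, y = 1t, z = 5t
Constraint: t^2*(6^2 + 1^2 + 5^2) = 186
  t^2 * 62 = 186  =>  t = sqrt(3)
Maximum = 6*6t + 1*1t + 5*5t = 62*sqrt(3) = sqrt(11532)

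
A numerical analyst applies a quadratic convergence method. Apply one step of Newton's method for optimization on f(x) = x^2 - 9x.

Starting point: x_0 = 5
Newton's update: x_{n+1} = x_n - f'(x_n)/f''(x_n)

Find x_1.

f(x) = x^2 - 9x
f'(x) = 2x + (-9), f''(x) = 2
Newton step: x_1 = x_0 - f'(x_0)/f''(x_0)
f'(5) = 1
x_1 = 5 - 1/2 = 9/2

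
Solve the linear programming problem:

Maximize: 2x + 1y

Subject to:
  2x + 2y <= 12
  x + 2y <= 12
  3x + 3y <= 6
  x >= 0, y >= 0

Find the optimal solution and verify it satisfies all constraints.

Feasible vertices: (0, 0), (0, 2), (2, 0)
Objective 2x + 1y at each vertex:
  (0, 0): 0
  (0, 2): 2
  (2, 0): 4
Maximum is 4 at (2, 0).
Verify constraints at (x, y) = (2, 0):
  2*2 + 2*0 = 4 <= 12
  1*2 + 2*0 = 2 <= 12
  3*2 + 3*0 = 6 <= 6 (active)
  x = 2 >= 0, y = 0 >= 0. All constraints satisfied.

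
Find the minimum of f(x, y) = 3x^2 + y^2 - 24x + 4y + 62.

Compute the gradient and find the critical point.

f(x,y) = 3x^2 + y^2 - 24x + 4y + 62
df/dx = 6x + (-24) = 0  =>  x = 4
df/dy = 2y + (4) = 0  =>  y = -2
f(4, -2) = 3*(4)^2 + 1*(-2)^2 + -24*(4) + 4*(-2) + 62 = 10
Hessian is diagonal with entries 6, 2 > 0, so this is a minimum.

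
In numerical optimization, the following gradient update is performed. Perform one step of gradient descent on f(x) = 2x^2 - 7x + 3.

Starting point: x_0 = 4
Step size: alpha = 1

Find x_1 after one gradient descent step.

f(x) = 2x^2 - 7x + 3
f'(x) = 4x - 7
f'(4) = 4*4 + (-7) = 9
x_1 = x_0 - alpha * f'(x_0) = 4 - 1 * 9 = -5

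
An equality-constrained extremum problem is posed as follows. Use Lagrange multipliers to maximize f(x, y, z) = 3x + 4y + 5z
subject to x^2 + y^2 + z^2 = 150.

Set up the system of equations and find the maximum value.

Lagrange conditions: 3 = 2*lambda*x, 4 = 2*lambda*y, 5 = 2*lambda*z
So x:3 = y:4 = z:5, i.e. x = 3t, y = 4t, z = 5t
Constraint: t^2*(3^2 + 4^2 + 5^2) = 150
  t^2 * 50 = 150  =>  t = sqrt(3)
Maximum = 3*3t + 4*4t + 5*5t = 50*sqrt(3) = sqrt(7500)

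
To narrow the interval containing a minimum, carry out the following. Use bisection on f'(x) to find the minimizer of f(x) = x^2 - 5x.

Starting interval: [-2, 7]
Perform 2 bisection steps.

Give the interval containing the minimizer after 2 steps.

Finding critical point of f(x) = x^2 - 5x using bisection on f'(x) = 2x + -5.
f'(x) = 0 when x = 5/2.
Starting interval: [-2, 7]
Step 1: mid = 5/2, f'(mid) = 0, new interval = [5/2, 5/2]
Step 2: mid = 5/2, f'(mid) = 0, new interval = [5/2, 5/2]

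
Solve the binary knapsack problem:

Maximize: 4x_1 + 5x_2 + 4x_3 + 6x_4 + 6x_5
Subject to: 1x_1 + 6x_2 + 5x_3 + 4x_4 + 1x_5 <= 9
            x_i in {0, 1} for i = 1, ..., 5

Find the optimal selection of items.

Items: item 1 (v=4, w=1), item 2 (v=5, w=6), item 3 (v=4, w=5), item 4 (v=6, w=4), item 5 (v=6, w=1)
Capacity: 9
Checking all 32 subsets (w = total weight, v = total value):
  {}: w = 0, v = 0
  {1}: w = 1, v = 4
  {2}: w = 6, v = 5
  {3}: w = 5, v = 4
  {4}: w = 4, v = 6
  {5}: w = 1, v = 6
  {1, 2}: w = 7, v = 9
  {1, 3}: w = 6, v = 8
  {1, 4}: w = 5, v = 10
  {1, 5}: w = 2, v = 10
  {2, 3}: w = 11 > 9, infeasible
  {2, 4}: w = 10 > 9, infeasible
  {2, 5}: w = 7, v = 11
  {3, 4}: w = 9, v = 10
  {3, 5}: w = 6, v = 10
  {4, 5}: w = 5, v = 12
  {1, 2, 3}: w = 12 > 9, infeasible
  {1, 2, 4}: w = 11 > 9, infeasible
  {1, 2, 5}: w = 8, v = 15
  {1, 3, 4}: w = 10 > 9, infeasible
  {1, 3, 5}: w = 7, v = 14
  {1, 4, 5}: w = 6, v = 16
  {2, 3, 4}: w = 15 > 9, infeasible
  {2, 3, 5}: w = 12 > 9, infeasible
  {2, 4, 5}: w = 11 > 9, infeasible
  {3, 4, 5}: w = 10 > 9, infeasible
  {1, 2, 3, 4}: w = 16 > 9, infeasible
  {1, 2, 3, 5}: w = 13 > 9, infeasible
  {1, 2, 4, 5}: w = 12 > 9, infeasible
  {1, 3, 4, 5}: w = 11 > 9, infeasible
  {2, 3, 4, 5}: w = 16 > 9, infeasible
  {1, 2, 3, 4, 5}: w = 17 > 9, infeasible
Best feasible subset: items [1, 4, 5]
Total weight: 6 <= 9, total value: 16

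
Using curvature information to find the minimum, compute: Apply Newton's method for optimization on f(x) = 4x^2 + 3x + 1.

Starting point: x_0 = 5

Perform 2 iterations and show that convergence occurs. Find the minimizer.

f(x) = 4x^2 + 3x + 1, f'(x) = 8x + (3), f''(x) = 8
Step 1: f'(5) = 43, x_1 = 5 - 43/8 = -3/8
Step 2: f'(-3/8) = 0, x_2 = -3/8 (converged)
Newton's method converges in 1 step for quadratics.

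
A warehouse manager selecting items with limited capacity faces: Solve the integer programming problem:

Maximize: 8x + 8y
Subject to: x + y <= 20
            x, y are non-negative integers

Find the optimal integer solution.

Objective: 8x + 8y, constraint: x + y <= 20
Coefficient of x is 8 >= coefficient of y is 8, so allocate the entire budget to x.
Optimal: x = 20, y = 0, value = 160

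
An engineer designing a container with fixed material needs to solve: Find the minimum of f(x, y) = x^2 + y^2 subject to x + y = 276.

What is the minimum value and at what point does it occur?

Substitute y = 276 - x into f(x,y) = x^2 + y^2:
g(x) = x^2 + (276 - x)^2 = 2x^2 - 552x + 76176
g'(x) = 4x - 552 = 0  =>  x = 138
y = 276 - 138 = 138
Minimum value = 138^2 + 138^2 = 38088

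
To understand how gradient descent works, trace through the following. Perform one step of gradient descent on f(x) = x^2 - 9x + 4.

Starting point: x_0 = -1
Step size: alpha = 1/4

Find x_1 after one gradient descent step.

f(x) = x^2 - 9x + 4
f'(x) = 2x - 9
f'(-1) = 2*-1 + (-9) = -11
x_1 = x_0 - alpha * f'(x_0) = -1 - 1/4 * -11 = 7/4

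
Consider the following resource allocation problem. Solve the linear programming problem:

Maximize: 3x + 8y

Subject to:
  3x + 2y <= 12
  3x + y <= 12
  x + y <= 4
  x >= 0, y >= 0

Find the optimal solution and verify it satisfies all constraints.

Feasible vertices: (0, 0), (0, 4), (4, 0)
Objective 3x + 8y at each vertex:
  (0, 0): 0
  (0, 4): 32
  (4, 0): 12
Maximum is 32 at (0, 4).
Verify constraints at (x, y) = (0, 4):
  3*0 + 2*4 = 8 <= 12
  3*0 + 1*4 = 4 <= 12
  1*0 + 1*4 = 4 <= 4 (active)
  x = 0 >= 0, y = 4 >= 0. All constraints satisfied.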